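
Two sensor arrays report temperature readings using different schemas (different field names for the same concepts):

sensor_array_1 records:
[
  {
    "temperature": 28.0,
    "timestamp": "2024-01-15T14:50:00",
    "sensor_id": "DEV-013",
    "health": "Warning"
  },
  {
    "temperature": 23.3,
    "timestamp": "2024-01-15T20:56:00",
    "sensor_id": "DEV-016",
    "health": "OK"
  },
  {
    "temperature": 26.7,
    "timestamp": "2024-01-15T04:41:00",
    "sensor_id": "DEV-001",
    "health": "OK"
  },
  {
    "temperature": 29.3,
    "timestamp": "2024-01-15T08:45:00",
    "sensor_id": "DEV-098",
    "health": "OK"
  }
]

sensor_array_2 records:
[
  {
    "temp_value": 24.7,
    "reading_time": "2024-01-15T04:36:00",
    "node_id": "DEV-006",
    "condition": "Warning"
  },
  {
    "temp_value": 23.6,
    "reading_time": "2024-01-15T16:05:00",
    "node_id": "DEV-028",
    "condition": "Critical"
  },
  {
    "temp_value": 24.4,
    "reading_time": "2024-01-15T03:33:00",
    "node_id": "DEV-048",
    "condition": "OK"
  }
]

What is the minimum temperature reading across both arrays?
23.3

Schema mapping: "temperature" (sensor_array_1) = "temp_value" (sensor_array_2) = temperature reading

Minimum in sensor_array_1: 23.3
Minimum in sensor_array_2: 23.6

Overall minimum: min(23.3, 23.6) = 23.3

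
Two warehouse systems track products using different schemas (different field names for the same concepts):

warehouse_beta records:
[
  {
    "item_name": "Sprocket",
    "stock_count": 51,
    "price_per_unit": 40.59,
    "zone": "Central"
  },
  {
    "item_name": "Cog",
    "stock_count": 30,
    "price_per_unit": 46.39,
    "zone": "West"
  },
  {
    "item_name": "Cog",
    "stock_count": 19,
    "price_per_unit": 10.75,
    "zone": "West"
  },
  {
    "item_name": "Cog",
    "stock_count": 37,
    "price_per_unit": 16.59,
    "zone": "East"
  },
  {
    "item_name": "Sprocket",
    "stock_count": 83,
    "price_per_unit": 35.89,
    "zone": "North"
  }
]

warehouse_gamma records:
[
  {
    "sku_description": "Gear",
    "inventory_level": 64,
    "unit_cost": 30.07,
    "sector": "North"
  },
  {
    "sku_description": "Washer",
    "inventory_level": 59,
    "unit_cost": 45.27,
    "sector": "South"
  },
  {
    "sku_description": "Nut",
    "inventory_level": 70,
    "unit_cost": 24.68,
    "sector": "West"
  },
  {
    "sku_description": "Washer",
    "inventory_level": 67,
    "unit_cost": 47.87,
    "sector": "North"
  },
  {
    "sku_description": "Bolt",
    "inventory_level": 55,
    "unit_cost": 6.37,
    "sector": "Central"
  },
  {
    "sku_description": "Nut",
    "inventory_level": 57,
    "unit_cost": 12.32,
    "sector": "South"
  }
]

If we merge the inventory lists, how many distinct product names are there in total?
6

Schema mapping: "item_name" (warehouse_beta) = "sku_description" (warehouse_gamma) = product name

Products in warehouse_beta: ['Cog', 'Sprocket']
Products in warehouse_gamma: ['Bolt', 'Gear', 'Nut', 'Washer']

Union (unique products): ['Bolt', 'Cog', 'Gear', 'Nut', 'Sprocket', 'Washer']
Count: 6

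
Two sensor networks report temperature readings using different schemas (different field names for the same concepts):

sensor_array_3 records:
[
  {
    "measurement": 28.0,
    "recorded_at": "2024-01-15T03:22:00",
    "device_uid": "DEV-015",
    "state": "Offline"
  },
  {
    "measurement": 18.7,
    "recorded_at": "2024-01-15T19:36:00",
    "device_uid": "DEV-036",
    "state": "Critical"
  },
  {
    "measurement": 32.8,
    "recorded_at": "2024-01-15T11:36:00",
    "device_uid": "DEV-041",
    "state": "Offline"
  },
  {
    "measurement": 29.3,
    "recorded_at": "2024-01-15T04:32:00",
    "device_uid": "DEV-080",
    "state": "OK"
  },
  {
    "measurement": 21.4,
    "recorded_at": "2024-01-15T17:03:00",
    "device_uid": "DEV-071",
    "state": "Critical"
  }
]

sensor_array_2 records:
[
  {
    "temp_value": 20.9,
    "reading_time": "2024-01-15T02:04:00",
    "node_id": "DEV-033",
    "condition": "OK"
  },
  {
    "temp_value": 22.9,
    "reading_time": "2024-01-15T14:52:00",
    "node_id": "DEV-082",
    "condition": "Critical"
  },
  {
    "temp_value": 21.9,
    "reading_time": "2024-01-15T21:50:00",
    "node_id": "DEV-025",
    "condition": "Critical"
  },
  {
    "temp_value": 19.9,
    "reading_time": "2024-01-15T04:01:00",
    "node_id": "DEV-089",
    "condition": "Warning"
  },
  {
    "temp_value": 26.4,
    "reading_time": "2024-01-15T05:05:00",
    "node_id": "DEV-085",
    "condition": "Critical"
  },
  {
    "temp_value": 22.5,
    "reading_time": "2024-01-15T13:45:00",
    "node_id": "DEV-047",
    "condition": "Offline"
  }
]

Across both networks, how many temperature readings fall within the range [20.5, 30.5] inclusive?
8

Schema mapping: "measurement" (sensor_array_3) = "temp_value" (sensor_array_2) = temperature

Readings in [20.5, 30.5] from sensor_array_3: 3
Readings in [20.5, 30.5] from sensor_array_2: 5

Total count: 3 + 5 = 8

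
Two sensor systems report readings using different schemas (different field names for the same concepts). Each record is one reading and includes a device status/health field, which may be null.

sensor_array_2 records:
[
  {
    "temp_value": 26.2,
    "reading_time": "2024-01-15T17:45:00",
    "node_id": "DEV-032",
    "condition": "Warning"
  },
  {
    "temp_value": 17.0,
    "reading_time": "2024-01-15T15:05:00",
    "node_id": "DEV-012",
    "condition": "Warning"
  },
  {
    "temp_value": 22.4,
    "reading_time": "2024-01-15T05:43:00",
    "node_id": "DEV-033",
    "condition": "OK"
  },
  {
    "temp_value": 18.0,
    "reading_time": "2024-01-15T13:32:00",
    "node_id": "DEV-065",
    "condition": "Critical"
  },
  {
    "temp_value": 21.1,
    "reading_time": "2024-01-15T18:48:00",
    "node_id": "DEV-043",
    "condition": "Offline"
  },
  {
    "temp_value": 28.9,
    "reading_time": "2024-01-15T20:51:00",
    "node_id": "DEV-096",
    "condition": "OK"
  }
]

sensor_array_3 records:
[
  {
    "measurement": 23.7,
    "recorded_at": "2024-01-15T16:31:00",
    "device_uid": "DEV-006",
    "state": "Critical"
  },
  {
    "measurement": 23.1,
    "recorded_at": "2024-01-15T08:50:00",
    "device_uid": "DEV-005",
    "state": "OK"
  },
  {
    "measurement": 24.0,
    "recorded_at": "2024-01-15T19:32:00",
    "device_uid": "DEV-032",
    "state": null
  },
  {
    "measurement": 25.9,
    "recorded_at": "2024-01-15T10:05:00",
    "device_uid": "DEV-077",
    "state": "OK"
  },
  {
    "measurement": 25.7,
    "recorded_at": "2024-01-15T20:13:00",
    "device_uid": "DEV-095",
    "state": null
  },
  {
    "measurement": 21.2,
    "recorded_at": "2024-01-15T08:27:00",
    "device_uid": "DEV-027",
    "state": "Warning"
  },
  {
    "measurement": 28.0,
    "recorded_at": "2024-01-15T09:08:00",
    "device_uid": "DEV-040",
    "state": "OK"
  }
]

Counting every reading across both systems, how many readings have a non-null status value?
11

Schema mapping: "condition" (sensor_array_2) = "state" (sensor_array_3) = status

Non-null in sensor_array_2: 6
Non-null in sensor_array_3: 5

Total non-null: 6 + 5 = 11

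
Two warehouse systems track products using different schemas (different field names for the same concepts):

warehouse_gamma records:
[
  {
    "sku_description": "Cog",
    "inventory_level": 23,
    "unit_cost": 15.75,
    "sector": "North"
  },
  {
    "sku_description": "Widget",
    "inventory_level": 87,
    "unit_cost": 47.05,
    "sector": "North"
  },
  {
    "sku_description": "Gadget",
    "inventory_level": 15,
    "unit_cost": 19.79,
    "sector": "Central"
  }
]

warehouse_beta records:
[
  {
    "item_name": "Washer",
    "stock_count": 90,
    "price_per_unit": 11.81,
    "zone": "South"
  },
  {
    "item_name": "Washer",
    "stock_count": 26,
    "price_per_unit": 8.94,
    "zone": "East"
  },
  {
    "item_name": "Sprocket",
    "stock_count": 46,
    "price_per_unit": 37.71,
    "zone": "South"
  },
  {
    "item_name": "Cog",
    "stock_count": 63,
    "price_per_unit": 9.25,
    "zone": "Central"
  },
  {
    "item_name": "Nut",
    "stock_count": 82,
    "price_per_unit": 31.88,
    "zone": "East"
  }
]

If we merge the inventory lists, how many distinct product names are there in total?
6

Schema mapping: "sku_description" (warehouse_gamma) = "item_name" (warehouse_beta) = product name

Products in warehouse_gamma: ['Cog', 'Gadget', 'Widget']
Products in warehouse_beta: ['Cog', 'Nut', 'Sprocket', 'Washer']

Union (unique products): ['Cog', 'Gadget', 'Nut', 'Sprocket', 'Washer', 'Widget']
Count: 6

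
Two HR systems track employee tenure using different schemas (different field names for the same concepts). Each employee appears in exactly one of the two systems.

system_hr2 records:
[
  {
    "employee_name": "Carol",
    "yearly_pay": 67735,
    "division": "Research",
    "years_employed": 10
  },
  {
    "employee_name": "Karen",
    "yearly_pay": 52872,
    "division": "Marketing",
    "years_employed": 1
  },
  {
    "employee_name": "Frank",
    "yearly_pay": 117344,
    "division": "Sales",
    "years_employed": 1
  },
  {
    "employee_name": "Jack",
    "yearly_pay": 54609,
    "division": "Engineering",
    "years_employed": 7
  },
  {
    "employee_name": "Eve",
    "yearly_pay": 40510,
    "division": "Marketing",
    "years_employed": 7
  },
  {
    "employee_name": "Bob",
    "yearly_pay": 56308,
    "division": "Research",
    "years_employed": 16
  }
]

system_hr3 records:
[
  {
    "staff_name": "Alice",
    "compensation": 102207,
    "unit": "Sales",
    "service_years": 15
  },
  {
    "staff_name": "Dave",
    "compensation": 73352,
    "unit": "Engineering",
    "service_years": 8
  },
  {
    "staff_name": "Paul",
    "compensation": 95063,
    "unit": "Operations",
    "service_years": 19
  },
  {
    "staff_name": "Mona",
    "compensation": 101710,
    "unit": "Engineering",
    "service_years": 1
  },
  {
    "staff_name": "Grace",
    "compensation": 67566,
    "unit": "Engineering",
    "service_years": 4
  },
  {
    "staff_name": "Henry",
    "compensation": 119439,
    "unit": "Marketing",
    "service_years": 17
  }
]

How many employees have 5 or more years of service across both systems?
8

Reconcile schemas: "years_employed" (system_hr2) = "service_years" (system_hr3) = years of service

From system_hr2: 4 employees with >= 5 years
From system_hr3: 4 employees with >= 5 years

Total: 4 + 4 = 8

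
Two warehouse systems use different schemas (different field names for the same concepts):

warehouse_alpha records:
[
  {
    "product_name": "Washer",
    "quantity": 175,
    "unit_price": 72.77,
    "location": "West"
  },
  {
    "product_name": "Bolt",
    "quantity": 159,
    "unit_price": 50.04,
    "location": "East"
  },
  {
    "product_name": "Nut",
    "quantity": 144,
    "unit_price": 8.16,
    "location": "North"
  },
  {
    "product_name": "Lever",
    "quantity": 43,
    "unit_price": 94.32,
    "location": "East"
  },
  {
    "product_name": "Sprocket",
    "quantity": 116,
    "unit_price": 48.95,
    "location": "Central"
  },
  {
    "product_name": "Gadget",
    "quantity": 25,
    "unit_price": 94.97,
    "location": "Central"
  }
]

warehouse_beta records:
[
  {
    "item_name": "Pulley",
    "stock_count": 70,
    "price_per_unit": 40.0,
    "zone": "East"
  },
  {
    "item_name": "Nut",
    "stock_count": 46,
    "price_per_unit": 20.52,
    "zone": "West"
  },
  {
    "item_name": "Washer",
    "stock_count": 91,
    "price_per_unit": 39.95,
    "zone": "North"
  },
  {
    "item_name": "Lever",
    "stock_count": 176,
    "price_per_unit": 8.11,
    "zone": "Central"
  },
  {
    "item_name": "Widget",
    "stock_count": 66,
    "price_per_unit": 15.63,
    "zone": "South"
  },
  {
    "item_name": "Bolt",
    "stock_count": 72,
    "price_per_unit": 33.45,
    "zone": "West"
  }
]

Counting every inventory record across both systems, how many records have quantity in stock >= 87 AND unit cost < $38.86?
2

Schema mappings:
- "quantity" (warehouse_alpha) = "stock_count" (warehouse_beta) = quantity
- "unit_price" (warehouse_alpha) = "price_per_unit" (warehouse_beta) = unit cost

Records meeting both conditions in warehouse_alpha: 1
Records meeting both conditions in warehouse_beta: 1

Total: 1 + 1 = 2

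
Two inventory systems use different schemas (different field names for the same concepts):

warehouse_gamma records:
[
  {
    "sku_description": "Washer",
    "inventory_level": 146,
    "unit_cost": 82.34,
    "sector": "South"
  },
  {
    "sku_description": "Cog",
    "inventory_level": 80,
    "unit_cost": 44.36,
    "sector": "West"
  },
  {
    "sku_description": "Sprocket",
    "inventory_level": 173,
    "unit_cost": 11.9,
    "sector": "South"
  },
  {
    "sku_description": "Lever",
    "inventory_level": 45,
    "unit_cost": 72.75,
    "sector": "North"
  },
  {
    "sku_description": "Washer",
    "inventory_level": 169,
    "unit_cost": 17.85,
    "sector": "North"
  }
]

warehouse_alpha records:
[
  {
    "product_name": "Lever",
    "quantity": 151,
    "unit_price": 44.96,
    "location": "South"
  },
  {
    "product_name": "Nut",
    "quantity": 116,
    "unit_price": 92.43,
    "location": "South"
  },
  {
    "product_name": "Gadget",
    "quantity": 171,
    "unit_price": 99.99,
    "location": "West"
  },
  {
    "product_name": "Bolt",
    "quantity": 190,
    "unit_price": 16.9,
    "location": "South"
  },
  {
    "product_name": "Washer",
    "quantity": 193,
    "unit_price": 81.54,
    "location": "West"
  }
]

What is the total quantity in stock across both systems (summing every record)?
1434

To reconcile these schemas, identify the field holding the quantity in stock in each system:
1. In warehouse_gamma it is "inventory_level"
2. In warehouse_alpha it is "quantity"

From warehouse_gamma: 146 + 80 + 173 + 45 + 169 = 613
From warehouse_alpha: 151 + 116 + 171 + 190 + 193 = 821

Total: 613 + 821 = 1434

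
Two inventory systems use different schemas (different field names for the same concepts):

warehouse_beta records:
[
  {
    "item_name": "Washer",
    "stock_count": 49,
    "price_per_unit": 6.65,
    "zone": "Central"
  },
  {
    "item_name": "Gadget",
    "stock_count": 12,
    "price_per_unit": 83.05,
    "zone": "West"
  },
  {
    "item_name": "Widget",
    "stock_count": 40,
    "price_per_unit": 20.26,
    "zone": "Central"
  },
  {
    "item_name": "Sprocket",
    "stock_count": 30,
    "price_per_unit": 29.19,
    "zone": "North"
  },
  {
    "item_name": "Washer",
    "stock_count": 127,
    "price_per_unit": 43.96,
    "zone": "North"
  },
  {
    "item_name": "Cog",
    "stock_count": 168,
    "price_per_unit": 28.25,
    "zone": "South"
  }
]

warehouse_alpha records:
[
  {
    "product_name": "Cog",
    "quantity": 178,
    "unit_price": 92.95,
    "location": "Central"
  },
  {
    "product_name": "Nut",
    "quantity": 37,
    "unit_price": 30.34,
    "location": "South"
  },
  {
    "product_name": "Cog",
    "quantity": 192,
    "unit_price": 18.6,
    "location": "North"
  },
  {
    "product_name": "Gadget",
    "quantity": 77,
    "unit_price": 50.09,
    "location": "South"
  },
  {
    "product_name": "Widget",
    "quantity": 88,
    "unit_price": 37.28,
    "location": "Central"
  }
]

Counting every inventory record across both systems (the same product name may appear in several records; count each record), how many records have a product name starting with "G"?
2

Schema mapping: "item_name" (warehouse_beta) = "product_name" (warehouse_alpha) = product name

Records with product name starting with "G" in warehouse_beta: 1
Records with product name starting with "G" in warehouse_alpha: 1

Total: 1 + 1 = 2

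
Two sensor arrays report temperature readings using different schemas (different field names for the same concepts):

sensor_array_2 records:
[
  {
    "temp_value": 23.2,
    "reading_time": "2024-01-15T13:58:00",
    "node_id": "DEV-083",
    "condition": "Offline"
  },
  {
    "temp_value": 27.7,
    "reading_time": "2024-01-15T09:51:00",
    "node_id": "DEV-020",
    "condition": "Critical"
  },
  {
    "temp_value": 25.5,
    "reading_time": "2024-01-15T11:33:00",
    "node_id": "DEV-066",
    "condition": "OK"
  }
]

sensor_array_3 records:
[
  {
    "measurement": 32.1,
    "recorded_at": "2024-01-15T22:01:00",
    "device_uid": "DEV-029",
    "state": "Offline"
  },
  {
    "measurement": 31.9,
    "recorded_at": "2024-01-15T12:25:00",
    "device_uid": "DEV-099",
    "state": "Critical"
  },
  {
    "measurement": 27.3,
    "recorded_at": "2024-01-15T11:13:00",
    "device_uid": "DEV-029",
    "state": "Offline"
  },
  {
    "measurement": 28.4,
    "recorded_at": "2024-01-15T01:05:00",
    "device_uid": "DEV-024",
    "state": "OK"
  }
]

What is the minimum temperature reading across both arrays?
23.2

Schema mapping: "temp_value" (sensor_array_2) = "measurement" (sensor_array_3) = temperature reading

Minimum in sensor_array_2: 23.2
Minimum in sensor_array_3: 27.3

Overall minimum: min(23.2, 27.3) = 23.2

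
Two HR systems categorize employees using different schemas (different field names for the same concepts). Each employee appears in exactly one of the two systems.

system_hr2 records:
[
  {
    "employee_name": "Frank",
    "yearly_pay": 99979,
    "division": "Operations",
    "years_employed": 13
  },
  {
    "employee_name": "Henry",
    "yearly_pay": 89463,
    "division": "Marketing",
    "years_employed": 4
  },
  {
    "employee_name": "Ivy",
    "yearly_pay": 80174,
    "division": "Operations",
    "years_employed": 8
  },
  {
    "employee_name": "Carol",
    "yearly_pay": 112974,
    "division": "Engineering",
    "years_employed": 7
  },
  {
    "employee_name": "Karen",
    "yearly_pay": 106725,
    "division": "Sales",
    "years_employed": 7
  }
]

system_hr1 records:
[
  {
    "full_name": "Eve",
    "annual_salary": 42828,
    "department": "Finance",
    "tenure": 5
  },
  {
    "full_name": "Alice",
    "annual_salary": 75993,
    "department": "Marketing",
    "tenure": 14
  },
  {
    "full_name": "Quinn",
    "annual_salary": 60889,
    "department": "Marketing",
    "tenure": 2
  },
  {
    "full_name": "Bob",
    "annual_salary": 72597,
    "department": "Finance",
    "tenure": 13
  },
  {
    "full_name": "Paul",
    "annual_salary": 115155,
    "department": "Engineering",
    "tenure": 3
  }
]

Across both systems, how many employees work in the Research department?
0

Schema mapping: "division" (system_hr2) = "department" (system_hr1) = department

Research employees in system_hr2: 0
Research employees in system_hr1: 0

Total in Research: 0 + 0 = 0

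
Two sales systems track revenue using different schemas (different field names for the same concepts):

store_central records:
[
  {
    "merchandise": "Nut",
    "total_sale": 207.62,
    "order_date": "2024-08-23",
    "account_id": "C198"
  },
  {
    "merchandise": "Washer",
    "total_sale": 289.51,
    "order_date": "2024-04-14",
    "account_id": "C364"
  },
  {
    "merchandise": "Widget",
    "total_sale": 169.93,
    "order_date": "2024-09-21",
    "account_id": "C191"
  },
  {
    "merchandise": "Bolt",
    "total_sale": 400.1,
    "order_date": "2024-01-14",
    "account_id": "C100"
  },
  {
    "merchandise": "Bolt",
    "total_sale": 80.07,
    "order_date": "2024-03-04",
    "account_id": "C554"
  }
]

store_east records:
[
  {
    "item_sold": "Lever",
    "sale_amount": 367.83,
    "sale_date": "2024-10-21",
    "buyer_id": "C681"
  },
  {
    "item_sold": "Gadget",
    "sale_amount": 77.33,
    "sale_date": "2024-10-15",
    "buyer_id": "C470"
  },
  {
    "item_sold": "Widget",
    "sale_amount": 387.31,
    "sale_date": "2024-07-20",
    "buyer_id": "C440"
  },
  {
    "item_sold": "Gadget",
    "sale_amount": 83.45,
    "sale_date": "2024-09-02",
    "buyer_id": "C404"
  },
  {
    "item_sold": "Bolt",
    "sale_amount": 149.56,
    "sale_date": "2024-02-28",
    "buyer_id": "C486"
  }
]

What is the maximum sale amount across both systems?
400.1

Reconcile: "total_sale" (store_central) = "sale_amount" (store_east) = sale amount

Maximum in store_central: 400.1
Maximum in store_east: 387.31

Overall maximum: max(400.1, 387.31) = 400.1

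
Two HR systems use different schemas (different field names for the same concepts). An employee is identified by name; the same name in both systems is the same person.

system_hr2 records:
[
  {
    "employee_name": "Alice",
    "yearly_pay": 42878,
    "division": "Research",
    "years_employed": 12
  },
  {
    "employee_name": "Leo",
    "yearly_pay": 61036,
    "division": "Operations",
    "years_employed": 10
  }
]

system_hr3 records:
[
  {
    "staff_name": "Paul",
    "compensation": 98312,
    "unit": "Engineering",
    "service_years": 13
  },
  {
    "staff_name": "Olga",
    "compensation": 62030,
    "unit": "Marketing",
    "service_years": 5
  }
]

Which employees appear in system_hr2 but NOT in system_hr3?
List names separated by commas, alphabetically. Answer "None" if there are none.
Alice, Leo

Schema mapping: "employee_name" (system_hr2) = "staff_name" (system_hr3) = employee name

Names in system_hr2: ['Alice', 'Leo']
Names in system_hr3: ['Olga', 'Paul']

In system_hr2 but not system_hr3: ['Alice', 'Leo']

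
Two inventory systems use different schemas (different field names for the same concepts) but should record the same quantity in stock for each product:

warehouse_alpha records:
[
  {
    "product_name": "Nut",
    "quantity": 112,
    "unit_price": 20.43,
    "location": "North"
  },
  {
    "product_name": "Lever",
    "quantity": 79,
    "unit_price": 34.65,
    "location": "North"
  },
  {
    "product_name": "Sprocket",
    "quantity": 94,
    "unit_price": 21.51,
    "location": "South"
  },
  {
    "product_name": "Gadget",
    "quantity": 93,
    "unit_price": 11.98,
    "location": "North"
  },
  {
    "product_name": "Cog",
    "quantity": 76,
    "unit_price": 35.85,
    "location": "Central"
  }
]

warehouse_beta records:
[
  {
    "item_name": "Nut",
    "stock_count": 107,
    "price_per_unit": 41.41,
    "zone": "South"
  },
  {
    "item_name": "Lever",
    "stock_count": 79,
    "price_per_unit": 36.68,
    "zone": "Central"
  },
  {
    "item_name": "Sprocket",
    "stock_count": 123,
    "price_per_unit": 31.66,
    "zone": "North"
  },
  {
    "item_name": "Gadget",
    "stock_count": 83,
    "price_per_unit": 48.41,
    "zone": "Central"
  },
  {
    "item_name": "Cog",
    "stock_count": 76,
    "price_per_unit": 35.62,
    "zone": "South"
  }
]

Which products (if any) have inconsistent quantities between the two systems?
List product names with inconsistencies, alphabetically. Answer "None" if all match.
Gadget, Nut, Sprocket

Schema mappings:
- "product_name" (warehouse_alpha) = "item_name" (warehouse_beta) = product name
- "quantity" (warehouse_alpha) = "stock_count" (warehouse_beta) = quantity

Comparison:
  Nut: 112 vs 107 - MISMATCH
  Lever: 79 vs 79 - MATCH
  Sprocket: 94 vs 123 - MISMATCH
  Gadget: 93 vs 83 - MISMATCH
  Cog: 76 vs 76 - MATCH

Products with inconsistencies: Gadget, Nut, Sprocket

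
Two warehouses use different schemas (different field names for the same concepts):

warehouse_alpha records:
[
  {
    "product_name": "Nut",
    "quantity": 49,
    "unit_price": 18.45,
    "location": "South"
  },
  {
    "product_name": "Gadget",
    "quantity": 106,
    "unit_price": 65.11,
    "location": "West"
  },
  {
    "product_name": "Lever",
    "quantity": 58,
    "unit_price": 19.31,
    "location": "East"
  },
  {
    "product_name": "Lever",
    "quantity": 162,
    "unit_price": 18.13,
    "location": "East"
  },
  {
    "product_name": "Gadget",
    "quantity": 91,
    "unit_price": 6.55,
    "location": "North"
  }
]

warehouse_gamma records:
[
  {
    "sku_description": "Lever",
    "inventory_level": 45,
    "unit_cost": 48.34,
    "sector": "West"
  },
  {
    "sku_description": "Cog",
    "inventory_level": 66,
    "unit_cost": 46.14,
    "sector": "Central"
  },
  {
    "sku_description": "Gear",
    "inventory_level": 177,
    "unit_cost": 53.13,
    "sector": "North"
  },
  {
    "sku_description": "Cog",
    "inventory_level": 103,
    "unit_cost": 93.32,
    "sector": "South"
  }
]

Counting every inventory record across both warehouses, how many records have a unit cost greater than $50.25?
3

Schema mapping: "unit_price" (warehouse_alpha) = "unit_cost" (warehouse_gamma) = unit cost

Records > $50.25 in warehouse_alpha: 1
Records > $50.25 in warehouse_gamma: 2

Total count: 1 + 2 = 3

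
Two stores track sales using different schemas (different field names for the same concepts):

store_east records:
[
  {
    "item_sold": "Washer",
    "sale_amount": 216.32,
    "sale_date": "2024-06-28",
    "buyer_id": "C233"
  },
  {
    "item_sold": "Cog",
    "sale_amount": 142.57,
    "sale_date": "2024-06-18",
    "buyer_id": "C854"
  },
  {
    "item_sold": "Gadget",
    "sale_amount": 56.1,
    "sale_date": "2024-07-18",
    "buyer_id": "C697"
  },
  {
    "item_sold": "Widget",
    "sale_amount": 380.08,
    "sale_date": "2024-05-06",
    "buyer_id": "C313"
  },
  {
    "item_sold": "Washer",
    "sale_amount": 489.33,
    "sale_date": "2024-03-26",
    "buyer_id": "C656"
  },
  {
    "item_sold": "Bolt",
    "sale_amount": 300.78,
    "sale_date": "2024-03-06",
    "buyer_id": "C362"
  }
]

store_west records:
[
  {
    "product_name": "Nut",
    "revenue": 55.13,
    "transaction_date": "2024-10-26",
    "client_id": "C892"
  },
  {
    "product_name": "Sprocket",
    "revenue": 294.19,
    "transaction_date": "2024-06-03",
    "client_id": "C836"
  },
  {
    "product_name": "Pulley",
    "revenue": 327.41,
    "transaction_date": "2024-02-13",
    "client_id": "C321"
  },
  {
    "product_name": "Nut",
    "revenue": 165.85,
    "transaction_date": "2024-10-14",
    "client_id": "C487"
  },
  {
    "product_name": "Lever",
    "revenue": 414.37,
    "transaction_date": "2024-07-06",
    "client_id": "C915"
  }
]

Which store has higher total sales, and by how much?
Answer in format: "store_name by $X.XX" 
store_east by $328.23

Schema mapping: "sale_amount" (store_east) = "revenue" (store_west) = sale amount

Total for store_east: 1585.18
Total for store_west: 1256.95

Difference: |1585.18 - 1256.95| = 328.23
store_east has higher sales by $328.23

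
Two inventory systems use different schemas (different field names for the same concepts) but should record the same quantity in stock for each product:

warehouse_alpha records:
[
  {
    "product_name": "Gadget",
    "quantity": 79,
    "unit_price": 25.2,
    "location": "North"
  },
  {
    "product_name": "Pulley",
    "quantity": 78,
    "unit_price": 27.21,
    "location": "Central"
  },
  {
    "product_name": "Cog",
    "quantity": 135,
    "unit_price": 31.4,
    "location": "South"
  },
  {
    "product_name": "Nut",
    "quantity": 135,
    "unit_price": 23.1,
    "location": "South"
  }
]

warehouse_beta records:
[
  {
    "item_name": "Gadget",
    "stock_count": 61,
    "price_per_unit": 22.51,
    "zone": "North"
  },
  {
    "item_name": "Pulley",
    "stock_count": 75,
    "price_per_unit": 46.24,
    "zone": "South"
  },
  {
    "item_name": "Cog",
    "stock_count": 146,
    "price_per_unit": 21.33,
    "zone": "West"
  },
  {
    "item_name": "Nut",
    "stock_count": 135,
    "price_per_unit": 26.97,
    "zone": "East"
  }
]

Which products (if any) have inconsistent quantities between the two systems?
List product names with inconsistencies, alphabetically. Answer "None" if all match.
Cog, Gadget, Pulley

Schema mappings:
- "product_name" (warehouse_alpha) = "item_name" (warehouse_beta) = product name
- "quantity" (warehouse_alpha) = "stock_count" (warehouse_beta) = quantity

Comparison:
  Gadget: 79 vs 61 - MISMATCH
  Pulley: 78 vs 75 - MISMATCH
  Cog: 135 vs 146 - MISMATCH
  Nut: 135 vs 135 - MATCH

Products with inconsistencies: Cog, Gadget, Pulley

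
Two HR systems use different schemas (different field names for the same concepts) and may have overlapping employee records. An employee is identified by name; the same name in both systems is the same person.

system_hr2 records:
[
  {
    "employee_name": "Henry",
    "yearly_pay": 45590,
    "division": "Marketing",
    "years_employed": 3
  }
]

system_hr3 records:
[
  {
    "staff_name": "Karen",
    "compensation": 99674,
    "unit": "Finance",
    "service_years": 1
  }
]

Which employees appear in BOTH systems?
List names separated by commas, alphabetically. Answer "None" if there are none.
None

Schema mapping: "employee_name" (system_hr2) = "staff_name" (system_hr3) = employee name

Names in system_hr2: ['Henry']
Names in system_hr3: ['Karen']

Intersection: None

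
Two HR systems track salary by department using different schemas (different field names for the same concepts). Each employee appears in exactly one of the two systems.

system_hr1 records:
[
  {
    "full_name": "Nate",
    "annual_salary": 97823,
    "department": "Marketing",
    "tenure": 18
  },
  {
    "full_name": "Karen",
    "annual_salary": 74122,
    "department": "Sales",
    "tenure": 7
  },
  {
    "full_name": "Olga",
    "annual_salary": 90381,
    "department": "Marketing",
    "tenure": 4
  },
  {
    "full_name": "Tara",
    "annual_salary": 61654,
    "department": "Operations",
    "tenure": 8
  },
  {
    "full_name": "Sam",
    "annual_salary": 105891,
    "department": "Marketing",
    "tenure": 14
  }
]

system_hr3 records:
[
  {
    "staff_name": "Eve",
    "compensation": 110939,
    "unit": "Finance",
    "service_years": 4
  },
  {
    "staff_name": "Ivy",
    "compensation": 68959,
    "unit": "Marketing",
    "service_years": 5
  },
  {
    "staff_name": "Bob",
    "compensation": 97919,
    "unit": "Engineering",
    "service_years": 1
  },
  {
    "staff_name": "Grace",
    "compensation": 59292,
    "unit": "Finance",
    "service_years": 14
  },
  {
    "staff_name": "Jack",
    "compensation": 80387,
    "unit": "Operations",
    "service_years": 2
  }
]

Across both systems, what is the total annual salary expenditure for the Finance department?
170231

Schema mappings:
- "department" (system_hr1) = "unit" (system_hr3) = department
- "annual_salary" (system_hr1) = "compensation" (system_hr3) = salary

Finance salaries from system_hr1: 0
Finance salaries from system_hr3: 170231

Total: 0 + 170231 = 170231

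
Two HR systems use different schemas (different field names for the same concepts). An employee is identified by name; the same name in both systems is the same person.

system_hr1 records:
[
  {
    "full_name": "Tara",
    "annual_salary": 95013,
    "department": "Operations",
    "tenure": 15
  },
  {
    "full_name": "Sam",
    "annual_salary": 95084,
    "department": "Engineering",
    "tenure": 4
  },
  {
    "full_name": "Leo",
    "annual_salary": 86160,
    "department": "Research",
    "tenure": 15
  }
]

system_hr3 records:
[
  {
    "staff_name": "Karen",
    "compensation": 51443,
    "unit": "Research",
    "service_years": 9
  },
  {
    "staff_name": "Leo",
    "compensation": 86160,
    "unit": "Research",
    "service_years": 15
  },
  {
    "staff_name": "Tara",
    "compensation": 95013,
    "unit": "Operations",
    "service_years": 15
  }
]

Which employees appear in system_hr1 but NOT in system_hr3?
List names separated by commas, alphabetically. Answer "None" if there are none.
Sam

Schema mapping: "full_name" (system_hr1) = "staff_name" (system_hr3) = employee name

Names in system_hr1: ['Leo', 'Sam', 'Tara']
Names in system_hr3: ['Karen', 'Leo', 'Tara']

In system_hr1 but not system_hr3: ['Sam']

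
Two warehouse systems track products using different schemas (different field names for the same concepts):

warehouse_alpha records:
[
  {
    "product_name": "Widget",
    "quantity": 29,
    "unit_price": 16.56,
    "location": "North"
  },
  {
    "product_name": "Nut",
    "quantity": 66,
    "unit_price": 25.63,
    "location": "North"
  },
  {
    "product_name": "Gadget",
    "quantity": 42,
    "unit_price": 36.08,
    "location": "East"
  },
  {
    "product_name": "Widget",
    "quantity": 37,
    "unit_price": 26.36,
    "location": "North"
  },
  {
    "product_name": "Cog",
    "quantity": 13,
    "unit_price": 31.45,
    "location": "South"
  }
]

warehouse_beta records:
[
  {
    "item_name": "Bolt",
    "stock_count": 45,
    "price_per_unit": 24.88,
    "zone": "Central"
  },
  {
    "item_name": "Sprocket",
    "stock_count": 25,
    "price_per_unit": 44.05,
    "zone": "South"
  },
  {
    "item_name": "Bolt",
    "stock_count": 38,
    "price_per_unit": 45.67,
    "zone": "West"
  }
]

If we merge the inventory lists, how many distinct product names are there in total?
6

Schema mapping: "product_name" (warehouse_alpha) = "item_name" (warehouse_beta) = product name

Products in warehouse_alpha: ['Cog', 'Gadget', 'Nut', 'Widget']
Products in warehouse_beta: ['Bolt', 'Sprocket']

Union (unique products): ['Bolt', 'Cog', 'Gadget', 'Nut', 'Sprocket', 'Widget']
Count: 6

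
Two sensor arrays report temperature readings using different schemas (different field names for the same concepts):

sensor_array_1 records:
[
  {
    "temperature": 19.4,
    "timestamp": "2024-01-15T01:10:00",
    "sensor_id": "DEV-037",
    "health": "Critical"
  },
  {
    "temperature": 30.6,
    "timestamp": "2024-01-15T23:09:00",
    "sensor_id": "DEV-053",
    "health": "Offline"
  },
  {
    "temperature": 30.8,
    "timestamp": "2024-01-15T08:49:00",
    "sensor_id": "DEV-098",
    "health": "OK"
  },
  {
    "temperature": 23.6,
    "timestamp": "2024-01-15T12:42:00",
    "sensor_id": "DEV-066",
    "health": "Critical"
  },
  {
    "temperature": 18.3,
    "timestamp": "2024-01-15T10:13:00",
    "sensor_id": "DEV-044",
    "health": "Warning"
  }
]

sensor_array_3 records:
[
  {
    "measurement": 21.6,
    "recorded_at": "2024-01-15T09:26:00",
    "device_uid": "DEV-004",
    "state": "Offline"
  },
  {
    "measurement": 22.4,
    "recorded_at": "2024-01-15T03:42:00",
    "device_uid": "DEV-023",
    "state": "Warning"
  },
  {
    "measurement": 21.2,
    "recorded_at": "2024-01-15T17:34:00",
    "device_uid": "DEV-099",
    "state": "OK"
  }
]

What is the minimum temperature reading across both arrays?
18.3

Schema mapping: "temperature" (sensor_array_1) = "measurement" (sensor_array_3) = temperature reading

Minimum in sensor_array_1: 18.3
Minimum in sensor_array_3: 21.2

Overall minimum: min(18.3, 21.2) = 18.3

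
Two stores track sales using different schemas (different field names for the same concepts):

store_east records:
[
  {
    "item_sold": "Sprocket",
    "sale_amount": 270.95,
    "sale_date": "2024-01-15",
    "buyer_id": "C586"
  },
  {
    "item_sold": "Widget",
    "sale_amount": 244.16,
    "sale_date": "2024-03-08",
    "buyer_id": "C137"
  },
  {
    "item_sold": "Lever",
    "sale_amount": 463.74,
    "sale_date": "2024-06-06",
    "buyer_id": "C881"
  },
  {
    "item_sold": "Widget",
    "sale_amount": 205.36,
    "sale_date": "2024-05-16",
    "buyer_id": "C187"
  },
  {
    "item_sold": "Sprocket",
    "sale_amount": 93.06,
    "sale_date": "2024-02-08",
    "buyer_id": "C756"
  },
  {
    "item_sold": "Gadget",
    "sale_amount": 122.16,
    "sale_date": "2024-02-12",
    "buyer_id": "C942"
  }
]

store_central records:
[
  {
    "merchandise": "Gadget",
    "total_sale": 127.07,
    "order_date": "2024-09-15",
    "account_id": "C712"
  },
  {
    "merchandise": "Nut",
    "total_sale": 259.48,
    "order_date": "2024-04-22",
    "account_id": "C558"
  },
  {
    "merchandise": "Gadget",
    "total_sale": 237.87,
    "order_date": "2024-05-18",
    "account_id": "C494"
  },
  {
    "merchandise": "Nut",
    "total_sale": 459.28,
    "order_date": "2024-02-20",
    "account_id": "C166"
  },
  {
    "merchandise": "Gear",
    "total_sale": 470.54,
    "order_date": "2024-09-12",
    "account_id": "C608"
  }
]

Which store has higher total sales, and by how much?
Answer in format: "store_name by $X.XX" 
store_central by $154.81

Schema mapping: "sale_amount" (store_east) = "total_sale" (store_central) = sale amount

Total for store_east: 1399.43
Total for store_central: 1554.24

Difference: |1399.43 - 1554.24| = 154.81
store_central has higher sales by $154.81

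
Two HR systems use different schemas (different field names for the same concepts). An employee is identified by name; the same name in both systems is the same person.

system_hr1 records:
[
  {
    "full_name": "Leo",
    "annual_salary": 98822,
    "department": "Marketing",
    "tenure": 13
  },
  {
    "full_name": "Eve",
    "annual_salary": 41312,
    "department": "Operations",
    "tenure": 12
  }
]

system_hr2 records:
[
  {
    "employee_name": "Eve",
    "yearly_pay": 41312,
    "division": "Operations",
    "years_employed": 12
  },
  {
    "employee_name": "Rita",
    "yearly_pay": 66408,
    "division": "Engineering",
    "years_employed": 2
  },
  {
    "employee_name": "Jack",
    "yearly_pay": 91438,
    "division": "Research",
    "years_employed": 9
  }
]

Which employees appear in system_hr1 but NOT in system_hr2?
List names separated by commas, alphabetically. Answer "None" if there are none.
Leo

Schema mapping: "full_name" (system_hr1) = "employee_name" (system_hr2) = employee name

Names in system_hr1: ['Eve', 'Leo']
Names in system_hr2: ['Eve', 'Jack', 'Rita']

In system_hr1 but not system_hr2: ['Leo']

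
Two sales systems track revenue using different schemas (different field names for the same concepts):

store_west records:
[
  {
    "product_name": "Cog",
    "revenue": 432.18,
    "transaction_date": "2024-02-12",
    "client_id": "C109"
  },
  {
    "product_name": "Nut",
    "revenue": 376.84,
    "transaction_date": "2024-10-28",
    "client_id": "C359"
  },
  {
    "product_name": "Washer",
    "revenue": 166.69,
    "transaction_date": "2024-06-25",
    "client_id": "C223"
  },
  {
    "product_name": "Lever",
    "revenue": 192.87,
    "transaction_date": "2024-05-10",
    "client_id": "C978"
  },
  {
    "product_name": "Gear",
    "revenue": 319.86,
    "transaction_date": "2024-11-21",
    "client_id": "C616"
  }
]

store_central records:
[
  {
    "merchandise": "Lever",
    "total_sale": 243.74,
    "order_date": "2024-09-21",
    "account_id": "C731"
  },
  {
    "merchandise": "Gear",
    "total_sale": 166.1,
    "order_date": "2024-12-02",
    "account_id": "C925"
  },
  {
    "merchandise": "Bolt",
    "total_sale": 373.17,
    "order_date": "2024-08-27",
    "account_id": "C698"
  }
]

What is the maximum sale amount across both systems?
432.18

Reconcile: "revenue" (store_west) = "total_sale" (store_central) = sale amount

Maximum in store_west: 432.18
Maximum in store_central: 373.17

Overall maximum: max(432.18, 373.17) = 432.18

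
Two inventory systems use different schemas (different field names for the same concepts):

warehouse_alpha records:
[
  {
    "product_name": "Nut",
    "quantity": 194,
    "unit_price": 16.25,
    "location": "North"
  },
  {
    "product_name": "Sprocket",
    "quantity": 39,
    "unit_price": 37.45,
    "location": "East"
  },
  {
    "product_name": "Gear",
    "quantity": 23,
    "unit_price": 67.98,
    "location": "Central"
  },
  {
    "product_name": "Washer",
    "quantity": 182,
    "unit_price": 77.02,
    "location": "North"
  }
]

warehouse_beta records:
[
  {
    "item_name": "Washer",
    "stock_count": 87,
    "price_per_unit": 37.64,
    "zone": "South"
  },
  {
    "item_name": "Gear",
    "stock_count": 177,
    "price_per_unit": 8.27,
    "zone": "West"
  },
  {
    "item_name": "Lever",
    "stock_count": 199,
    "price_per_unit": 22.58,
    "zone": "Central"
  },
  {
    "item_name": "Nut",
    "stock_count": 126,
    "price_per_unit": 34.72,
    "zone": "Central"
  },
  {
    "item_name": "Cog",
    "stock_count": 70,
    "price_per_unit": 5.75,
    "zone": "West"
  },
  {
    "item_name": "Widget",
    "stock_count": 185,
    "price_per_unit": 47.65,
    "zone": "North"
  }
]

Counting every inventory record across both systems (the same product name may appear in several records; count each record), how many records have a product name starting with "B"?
0

Schema mapping: "product_name" (warehouse_alpha) = "item_name" (warehouse_beta) = product name

Records with product name starting with "B" in warehouse_alpha: 0
Records with product name starting with "B" in warehouse_beta: 0

Total: 0 + 0 = 0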